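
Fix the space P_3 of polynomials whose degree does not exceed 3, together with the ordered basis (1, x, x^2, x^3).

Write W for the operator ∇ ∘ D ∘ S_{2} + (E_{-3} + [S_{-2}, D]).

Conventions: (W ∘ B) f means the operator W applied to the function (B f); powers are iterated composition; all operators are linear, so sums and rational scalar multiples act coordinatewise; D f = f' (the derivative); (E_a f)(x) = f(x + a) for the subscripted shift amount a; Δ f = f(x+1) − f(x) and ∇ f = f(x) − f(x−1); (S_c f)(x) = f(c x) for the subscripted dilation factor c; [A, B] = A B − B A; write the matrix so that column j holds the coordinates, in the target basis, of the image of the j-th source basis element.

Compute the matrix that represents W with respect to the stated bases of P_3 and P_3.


image of 1: 1
image of x: x
image of x^2: x^2 - 18x + 17
image of x^3: x^3 + 27x^2 + 75x - 51
each image's coordinates form column j of the matrix

the matrix is [[1, 0, 17, -51]; [0, 1, -18, 75]; [0, 0, 1, 27]; [0, 0, 0, 1]] (rows listed top to bottom)


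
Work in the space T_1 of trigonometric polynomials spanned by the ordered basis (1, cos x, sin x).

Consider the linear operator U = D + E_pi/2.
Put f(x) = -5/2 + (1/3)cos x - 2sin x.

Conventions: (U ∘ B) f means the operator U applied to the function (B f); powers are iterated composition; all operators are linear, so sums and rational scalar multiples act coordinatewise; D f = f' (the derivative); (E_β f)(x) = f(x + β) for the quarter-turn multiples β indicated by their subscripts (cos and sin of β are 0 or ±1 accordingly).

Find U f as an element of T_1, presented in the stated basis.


the image equals g(x) = -5/2 - 4cos x - (2/3)sin x

D f = -2cos x - (1/3)sin x
E_pi/2 f = -5/2 - 2cos x - (1/3)sin x
(D + E_pi/2) f = -5/2 - 4cos x - (2/3)sin x


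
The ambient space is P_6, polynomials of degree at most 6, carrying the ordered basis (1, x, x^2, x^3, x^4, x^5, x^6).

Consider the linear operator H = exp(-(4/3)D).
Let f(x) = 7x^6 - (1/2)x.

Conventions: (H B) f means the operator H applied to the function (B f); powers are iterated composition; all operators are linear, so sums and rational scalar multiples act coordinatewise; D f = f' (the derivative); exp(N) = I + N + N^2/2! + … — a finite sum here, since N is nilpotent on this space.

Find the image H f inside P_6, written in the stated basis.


the image equals g(x) = 7x^6 - 56x^5 + (560/3)x^4 - (8960/27)x^3 + (8960/27)x^2 - (28753/162)x + 29158/729

order-1 term: -56x^5 + 2/3
order-2 term: (560/3)x^4
order-3 term: -(8960/27)x^3
order-4 term: (8960/27)x^2
order-5 term: -(14336/81)x
order-6 term: 28672/729
the series for exp(-(4/3)D) f terminates at order 6
exp(-(4/3)D) f = 7x^6 - 56x^5 + (560/3)x^4 - (8960/27)x^3 + (8960/27)x^2 - (28753/162)x + 29158/729


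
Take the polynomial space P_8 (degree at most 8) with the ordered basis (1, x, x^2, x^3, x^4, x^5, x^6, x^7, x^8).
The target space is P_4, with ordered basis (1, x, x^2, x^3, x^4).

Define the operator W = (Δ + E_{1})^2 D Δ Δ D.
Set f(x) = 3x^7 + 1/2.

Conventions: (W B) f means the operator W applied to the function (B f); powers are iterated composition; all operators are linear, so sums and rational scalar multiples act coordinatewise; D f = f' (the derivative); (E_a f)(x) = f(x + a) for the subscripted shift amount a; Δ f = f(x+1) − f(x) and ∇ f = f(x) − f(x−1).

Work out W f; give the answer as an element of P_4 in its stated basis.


g(x) = 2520x^3 + 37800x^2 + 160020x + 200340

D f = 21x^6
Δ D f = 126x^5 + 315x^4 + 420x^3 + 315x^2 + 126x + 21
Δ (Δ D) f = 630x^4 + 2520x^3 + 4410x^2 + 3780x + 1302
D Δ (Δ D) f = 2520x^3 + 7560x^2 + 8820x + 3780
Δ (D Δ Δ D) f = 7560x^2 + 22680x + 18900
E_{1} (D Δ Δ D) f = 2520x^3 + 15120x^2 + 31500x + 22680
(Δ + E_{1}) (D Δ Δ D) f = 2520x^3 + 22680x^2 + 54180x + 41580
Δ (Δ + E_{1}) (D Δ Δ D) f = 7560x^2 + 52920x + 79380
E_{1} (Δ + E_{1}) (D Δ Δ D) f = 2520x^3 + 30240x^2 + 107100x + 120960
(Δ + E_{1}) (Δ + E_{1}) (D Δ Δ D) f = 2520x^3 + 37800x^2 + 160020x + 200340


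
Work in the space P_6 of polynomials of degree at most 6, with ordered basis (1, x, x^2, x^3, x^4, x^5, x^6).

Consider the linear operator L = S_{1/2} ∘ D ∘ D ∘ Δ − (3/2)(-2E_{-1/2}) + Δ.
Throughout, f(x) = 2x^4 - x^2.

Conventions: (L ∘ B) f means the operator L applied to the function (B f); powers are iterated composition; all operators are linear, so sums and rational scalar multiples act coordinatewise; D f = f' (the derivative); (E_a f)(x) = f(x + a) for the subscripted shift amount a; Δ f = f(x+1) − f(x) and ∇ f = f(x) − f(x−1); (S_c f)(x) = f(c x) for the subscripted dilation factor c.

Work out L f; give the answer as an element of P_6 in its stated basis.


the image equals g(x) = 6x^4 - 4x^3 + 18x^2 + 30x + 197/8

Δ f = 8x^3 + 12x^2 + 6x + 1
D Δ f = 24x^2 + 24x + 6
D D Δ f = 48x + 24
S_{1/2} D D Δ f = 24x + 24
E_{-1/2} f = 2x^4 - 4x^3 + 2x^2 - 1/8
(-2E_{-1/2}) f = -4x^4 + 8x^3 - 4x^2 + 1/4
(-(3/2)(-2E_{-1/2})) f = 6x^4 - 12x^3 + 6x^2 - 3/8
Δ f = 8x^3 + 12x^2 + 6x + 1
(S_{1/2} ∘ D ∘ D ∘ Δ − (3/2)(-2E_{-1/2}) + Δ) f = 6x^4 - 4x^3 + 18x^2 + 30x + 197/8


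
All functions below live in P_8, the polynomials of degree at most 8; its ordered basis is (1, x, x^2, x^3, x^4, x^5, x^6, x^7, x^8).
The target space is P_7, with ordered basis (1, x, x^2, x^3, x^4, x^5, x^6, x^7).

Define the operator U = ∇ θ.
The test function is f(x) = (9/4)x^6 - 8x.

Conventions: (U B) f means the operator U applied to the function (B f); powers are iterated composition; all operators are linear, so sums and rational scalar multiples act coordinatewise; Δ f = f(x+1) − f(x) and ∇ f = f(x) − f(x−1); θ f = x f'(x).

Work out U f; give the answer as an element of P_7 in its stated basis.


the image equals g(x) = 81x^5 - (405/2)x^4 + 270x^3 - (405/2)x^2 + 81x - 43/2

θ f = (27/2)x^6 - 8x
∇ θ f = 81x^5 - (405/2)x^4 + 270x^3 - (405/2)x^2 + 81x - 43/2


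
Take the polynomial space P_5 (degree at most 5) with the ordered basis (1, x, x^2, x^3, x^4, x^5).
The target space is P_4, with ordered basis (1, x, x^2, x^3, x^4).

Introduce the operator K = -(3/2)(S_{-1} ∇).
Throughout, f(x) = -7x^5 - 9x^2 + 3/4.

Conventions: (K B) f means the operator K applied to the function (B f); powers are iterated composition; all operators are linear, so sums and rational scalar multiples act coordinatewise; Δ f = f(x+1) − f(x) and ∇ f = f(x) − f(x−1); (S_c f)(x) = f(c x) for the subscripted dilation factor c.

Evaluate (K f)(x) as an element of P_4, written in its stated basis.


the result is g(x) = (105/2)x^4 + 105x^3 + 105x^2 + (51/2)x - 3

∇ f = -35x^4 + 70x^3 - 70x^2 + 17x + 2
S_{-1} ∇ f = -35x^4 - 70x^3 - 70x^2 - 17x + 2
(-(3/2)(S_{-1} ∇)) f = (105/2)x^4 + 105x^3 + 105x^2 + (51/2)x - 3


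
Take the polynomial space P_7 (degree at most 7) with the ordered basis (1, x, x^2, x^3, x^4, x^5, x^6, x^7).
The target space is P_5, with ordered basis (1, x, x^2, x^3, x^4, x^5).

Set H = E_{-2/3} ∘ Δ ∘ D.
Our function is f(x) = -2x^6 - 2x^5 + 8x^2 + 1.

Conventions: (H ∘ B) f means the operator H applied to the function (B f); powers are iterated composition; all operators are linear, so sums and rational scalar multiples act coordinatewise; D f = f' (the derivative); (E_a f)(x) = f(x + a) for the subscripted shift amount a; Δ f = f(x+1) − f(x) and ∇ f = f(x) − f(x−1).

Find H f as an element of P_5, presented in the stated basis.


D f = -12x^5 - 10x^4 + 16x
Δ D f = -60x^4 - 160x^3 - 180x^2 - 100x - 6
E_{-2/3} Δ D f = -60x^4 - 20x^2 - (20/9)x + 146/9

g(x) = -60x^4 - 20x^2 - (20/9)x + 146/9


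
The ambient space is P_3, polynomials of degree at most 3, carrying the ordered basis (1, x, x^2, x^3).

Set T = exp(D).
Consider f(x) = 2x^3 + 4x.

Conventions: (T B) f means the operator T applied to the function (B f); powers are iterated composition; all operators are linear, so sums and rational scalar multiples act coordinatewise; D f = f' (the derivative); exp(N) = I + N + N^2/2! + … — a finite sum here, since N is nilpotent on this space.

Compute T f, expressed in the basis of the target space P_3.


order-1 term: 6x^2 + 4
order-2 term: 6x
order-3 term: 2
the series for exp(D) f terminates at order 3
exp(D) f = 2x^3 + 6x^2 + 10x + 6

g(x) = 2x^3 + 6x^2 + 10x + 6


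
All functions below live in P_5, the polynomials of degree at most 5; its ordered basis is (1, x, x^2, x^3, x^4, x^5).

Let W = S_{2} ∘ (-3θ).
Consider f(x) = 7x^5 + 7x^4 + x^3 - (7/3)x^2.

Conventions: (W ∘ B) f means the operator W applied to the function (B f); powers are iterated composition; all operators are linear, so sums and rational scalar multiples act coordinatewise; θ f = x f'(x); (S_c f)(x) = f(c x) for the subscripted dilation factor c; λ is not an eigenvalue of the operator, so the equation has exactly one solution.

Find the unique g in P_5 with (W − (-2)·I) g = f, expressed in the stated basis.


write g with unknown coordinates in the stated basis and equate coefficients in (W − (-2)·I) g = f
solving from the highest basis element down gives g = -(7/478)x^5 - (7/190)x^4 - (1/70)x^3 + (7/66)x^2
check: W g = (1680/239)x^5 + (672/95)x^4 + (36/35)x^3 - (28/11)x^2
so W g − (-2)·g = 7x^5 + 7x^4 + x^3 - (7/3)x^2 = f ✓

g(x) = -(7/478)x^5 - (7/190)x^4 - (1/70)x^3 + (7/66)x^2


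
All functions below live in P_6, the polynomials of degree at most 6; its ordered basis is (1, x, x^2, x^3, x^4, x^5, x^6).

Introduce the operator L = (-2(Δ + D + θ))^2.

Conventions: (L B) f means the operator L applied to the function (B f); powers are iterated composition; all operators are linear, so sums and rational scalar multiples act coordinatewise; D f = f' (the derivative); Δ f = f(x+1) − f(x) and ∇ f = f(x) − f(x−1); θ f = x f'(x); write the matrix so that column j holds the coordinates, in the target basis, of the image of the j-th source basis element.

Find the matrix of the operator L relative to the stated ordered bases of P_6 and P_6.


the matrix is [[0, 8, 40, 60, 104, 180, 320]; [0, 4, 48, 144, 272, 560, 1128]; [0, 0, 16, 120, 336, 760, 1800]; [0, 0, 0, 36, 224, 640, 1680]; [0, 0, 0, 0, 64, 360, 1080]; [0, 0, 0, 0, 0, 100, 528]; [0, 0, 0, 0, 0, 0, 144]] (rows listed top to bottom)

image of 1: 0
image of x: 4x + 8
image of x^2: 16x^2 + 48x + 40
image of x^3: 36x^3 + 120x^2 + 144x + 60
image of x^4: 64x^4 + 224x^3 + 336x^2 + 272x + 104
image of x^5: 100x^5 + 360x^4 + 640x^3 + 760x^2 + 560x + 180
image of x^6: 144x^6 + 528x^5 + 1080x^4 + 1680x^3 + 1800x^2 + 1128x + 320
each image's coordinates form column j of the matrix


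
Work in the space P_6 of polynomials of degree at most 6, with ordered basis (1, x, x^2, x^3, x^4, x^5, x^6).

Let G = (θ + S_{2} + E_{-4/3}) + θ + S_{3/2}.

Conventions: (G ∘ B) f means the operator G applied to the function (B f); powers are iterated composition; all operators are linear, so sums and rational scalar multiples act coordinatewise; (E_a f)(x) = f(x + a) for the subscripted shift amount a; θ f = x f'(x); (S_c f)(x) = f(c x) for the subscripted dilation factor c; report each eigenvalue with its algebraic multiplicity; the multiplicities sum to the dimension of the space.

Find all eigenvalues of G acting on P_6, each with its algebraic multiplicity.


image of 1: 3
image of x: (13/2)x - 4/3
image of x^2: (45/4)x^2 - (8/3)x + 16/9
image of x^3: (147/8)x^3 - 4x^2 + (16/3)x - 64/27
image of x^4: (481/16)x^4 - (16/3)x^3 + (32/3)x^2 - (256/27)x + 256/81
image of x^5: (1619/32)x^5 - (20/3)x^4 + (160/9)x^3 - (640/27)x^2 + (1280/81)x - 1024/243
image of x^6: (5657/64)x^6 - 8x^5 + (80/3)x^4 - (1280/27)x^3 + (1280/27)x^2 - (2048/81)x + 4096/729
the matrix is upper triangular; its diagonal is (3, 13/2, 45/4, 147/8, 481/16, 1619/32, 5657/64)
for a triangular matrix the eigenvalues are the diagonal entries, with algebraic multiplicity their repetition count

λ = 3 (multiplicity 1), λ = 13/2 (multiplicity 1), λ = 45/4 (multiplicity 1), λ = 147/8 (multiplicity 1), λ = 481/16 (multiplicity 1), λ = 1619/32 (multiplicity 1), λ = 5657/64 (multiplicity 1)


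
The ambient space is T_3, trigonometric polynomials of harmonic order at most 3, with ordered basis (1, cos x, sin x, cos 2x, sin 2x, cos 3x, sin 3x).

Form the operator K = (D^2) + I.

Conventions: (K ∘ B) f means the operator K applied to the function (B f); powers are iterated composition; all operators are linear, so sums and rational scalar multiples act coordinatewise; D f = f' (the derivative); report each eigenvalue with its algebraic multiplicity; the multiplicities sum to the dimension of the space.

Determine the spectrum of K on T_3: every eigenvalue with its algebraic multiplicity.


λ = -8 (multiplicity 2), λ = -3 (multiplicity 2), λ = 0 (multiplicity 2), λ = 1 (multiplicity 1)

image of 1: 1
image of cos x: 0
image of sin x: 0
image of cos 2x: -3cos 2x
image of sin 2x: -3sin 2x
image of cos 3x: -8cos 3x
image of sin 3x: -8sin 3x
the matrix is diagonal; its diagonal is (1, 0, 0, -3, -3, -8, -8)
for a triangular matrix the eigenvalues are the diagonal entries, with algebraic multiplicity their repetition count


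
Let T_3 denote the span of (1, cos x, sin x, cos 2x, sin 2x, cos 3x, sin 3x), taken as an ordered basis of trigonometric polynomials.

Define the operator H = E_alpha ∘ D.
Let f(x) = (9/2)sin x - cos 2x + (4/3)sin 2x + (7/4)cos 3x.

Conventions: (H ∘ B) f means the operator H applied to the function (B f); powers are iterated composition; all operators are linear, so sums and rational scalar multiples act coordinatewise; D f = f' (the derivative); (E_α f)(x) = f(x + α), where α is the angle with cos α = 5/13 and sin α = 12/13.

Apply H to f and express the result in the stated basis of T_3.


D f = (9/2)cos x + (8/3)cos 2x + 2sin 2x - (21/4)sin 3x
E_alpha D f = (45/26)cos x - (54/13)sin x - (232/507)cos 2x - (558/169)sin 2x + (4347/2197)cos 3x + (42735/8788)sin 3x

g(x) = (45/26)cos x - (54/13)sin x - (232/507)cos 2x - (558/169)sin 2x + (4347/2197)cos 3x + (42735/8788)sin 3x


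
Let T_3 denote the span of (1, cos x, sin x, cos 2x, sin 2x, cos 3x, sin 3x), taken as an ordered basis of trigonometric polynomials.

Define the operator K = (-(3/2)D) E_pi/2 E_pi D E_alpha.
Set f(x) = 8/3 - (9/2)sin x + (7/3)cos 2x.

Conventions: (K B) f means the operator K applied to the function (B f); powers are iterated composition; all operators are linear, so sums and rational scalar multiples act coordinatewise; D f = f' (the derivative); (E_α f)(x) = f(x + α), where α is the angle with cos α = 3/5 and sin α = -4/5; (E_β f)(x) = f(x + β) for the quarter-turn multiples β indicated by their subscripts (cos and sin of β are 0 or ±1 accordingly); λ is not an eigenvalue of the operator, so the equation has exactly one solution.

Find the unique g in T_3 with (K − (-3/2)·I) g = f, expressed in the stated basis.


g(x) = 16/9 - (9/2)cos x - (3/2)sin x + (742/4329)cos 2x + (448/1443)sin 2x

write g with unknown coordinates in the stated basis and equate coefficients in (K − (-3/2)·I) g = f
solving from the highest basis element down gives g = 16/9 - (9/2)cos x - (3/2)sin x + (742/4329)cos 2x + (448/1443)sin 2x
check: K g = (27/4)cos x - (9/4)sin x + (2996/1443)cos 2x - (224/481)sin 2x
so K g − (-3/2)·g = 8/3 - (9/2)sin x + (7/3)cos 2x = f ✓


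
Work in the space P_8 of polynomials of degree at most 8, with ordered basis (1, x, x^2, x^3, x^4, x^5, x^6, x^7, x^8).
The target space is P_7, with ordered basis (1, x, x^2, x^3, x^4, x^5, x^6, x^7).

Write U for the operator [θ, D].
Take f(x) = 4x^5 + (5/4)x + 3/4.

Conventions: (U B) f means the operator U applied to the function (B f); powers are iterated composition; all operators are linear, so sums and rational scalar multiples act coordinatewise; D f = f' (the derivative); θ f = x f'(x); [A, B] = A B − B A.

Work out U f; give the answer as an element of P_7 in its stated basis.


D f = 20x^4 + 5/4
θ D f = 80x^4
θ f = 20x^5 + (5/4)x
D θ f = 100x^4 + 5/4
[θ, D] f = -20x^4 - 5/4

the result is g(x) = -20x^4 - 5/4


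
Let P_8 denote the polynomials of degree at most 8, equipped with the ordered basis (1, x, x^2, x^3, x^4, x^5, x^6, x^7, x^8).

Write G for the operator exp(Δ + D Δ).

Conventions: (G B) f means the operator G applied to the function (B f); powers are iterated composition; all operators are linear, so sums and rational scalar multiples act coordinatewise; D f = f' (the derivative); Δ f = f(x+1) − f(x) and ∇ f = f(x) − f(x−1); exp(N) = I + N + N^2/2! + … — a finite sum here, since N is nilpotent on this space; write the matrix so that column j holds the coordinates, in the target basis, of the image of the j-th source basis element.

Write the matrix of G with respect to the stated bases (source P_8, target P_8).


the matrix is [[1, 1, 4, 14, 67, 357, 2159, 14415, 105060]; [0, 1, 2, 12, 56, 335, 2142, 15113, 115320]; [0, 0, 1, 3, 24, 140, 1005, 7497, 60452]; [0, 0, 0, 1, 4, 40, 280, 2345, 19992]; [0, 0, 0, 0, 1, 5, 60, 490, 4690]; [0, 0, 0, 0, 0, 1, 6, 84, 784]; [0, 0, 0, 0, 0, 0, 1, 7, 112]; [0, 0, 0, 0, 0, 0, 0, 1, 8]; [0, 0, 0, 0, 0, 0, 0, 0, 1]] (rows listed top to bottom)

image of 1: 1
image of x: x + 1
image of x^2: x^2 + 2x + 4
image of x^3: x^3 + 3x^2 + 12x + 14
image of x^4: x^4 + 4x^3 + 24x^2 + 56x + 67
image of x^5: x^5 + 5x^4 + 40x^3 + 140x^2 + 335x + 357
image of x^6: x^6 + 6x^5 + 60x^4 + 280x^3 + 1005x^2 + 2142x + 2159
image of x^7: x^7 + 7x^6 + 84x^5 + 490x^4 + 2345x^3 + 7497x^2 + 15113x + 14415
image of x^8: x^8 + 8x^7 + 112x^6 + 784x^5 + 4690x^4 + 19992x^3 + 60452x^2 + 115320x + 105060
each image's coordinates form column j of the matrix


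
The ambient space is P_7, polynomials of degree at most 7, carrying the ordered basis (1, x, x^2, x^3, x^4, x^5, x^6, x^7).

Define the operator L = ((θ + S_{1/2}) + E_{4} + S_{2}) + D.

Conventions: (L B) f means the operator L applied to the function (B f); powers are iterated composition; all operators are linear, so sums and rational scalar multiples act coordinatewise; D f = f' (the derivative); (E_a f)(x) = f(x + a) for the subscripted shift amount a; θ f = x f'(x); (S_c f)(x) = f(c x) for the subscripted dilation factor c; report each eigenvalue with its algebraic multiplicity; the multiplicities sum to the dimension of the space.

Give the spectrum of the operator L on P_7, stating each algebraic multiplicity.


λ = 3 (multiplicity 1), λ = 9/2 (multiplicity 1), λ = 29/4 (multiplicity 1), λ = 97/8 (multiplicity 1), λ = 337/16 (multiplicity 1), λ = 1217/32 (multiplicity 1), λ = 4545/64 (multiplicity 1), λ = 17409/128 (multiplicity 1)

image of 1: 3
image of x: (9/2)x + 5
image of x^2: (29/4)x^2 + 10x + 16
image of x^3: (97/8)x^3 + 15x^2 + 48x + 64
image of x^4: (337/16)x^4 + 20x^3 + 96x^2 + 256x + 256
image of x^5: (1217/32)x^5 + 25x^4 + 160x^3 + 640x^2 + 1280x + 1024
image of x^6: (4545/64)x^6 + 30x^5 + 240x^4 + 1280x^3 + 3840x^2 + 6144x + 4096
image of x^7: (17409/128)x^7 + 35x^6 + 336x^5 + 2240x^4 + 8960x^3 + 21504x^2 + 28672x + 16384
the matrix is upper triangular; its diagonal is (3, 9/2, 29/4, 97/8, 337/16, 1217/32, 4545/64, 17409/128)
for a triangular matrix the eigenvalues are the diagonal entries, with algebraic multiplicity their repetition count


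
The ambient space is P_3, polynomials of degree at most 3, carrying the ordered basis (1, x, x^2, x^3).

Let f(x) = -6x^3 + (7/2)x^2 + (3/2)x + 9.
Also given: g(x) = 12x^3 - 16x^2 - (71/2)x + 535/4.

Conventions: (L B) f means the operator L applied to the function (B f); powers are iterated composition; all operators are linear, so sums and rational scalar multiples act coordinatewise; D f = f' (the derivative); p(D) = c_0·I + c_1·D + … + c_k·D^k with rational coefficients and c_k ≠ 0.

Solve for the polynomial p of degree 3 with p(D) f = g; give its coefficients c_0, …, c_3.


D^0 f = -6x^3 + (7/2)x^2 + (3/2)x + 9
D^1 f = -18x^2 + 7x + 3/2
D^2 f = -36x + 7
D^3 f = -36
matching coefficients of g against c_0 f + c_1 Df + … from the top degree down determines the c_i
solution: c_0 = -2, c_1 = 1/2, c_2 = 1, c_3 = -4

c_0 = -2, c_1 = 1/2, c_2 = 1, c_3 = -4


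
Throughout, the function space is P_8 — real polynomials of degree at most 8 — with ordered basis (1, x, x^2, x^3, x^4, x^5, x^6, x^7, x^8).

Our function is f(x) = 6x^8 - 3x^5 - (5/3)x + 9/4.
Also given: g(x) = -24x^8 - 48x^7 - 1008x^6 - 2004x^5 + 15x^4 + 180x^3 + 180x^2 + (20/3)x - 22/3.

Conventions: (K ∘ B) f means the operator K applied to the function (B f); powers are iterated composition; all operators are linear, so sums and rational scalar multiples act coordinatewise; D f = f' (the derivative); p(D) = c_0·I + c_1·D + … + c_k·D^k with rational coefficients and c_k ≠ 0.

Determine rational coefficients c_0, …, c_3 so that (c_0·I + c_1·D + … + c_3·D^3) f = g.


c_0 = -4, c_1 = -1, c_2 = -3, c_3 = -1

D^0 f = 6x^8 - 3x^5 - (5/3)x + 9/4
D^1 f = 48x^7 - 15x^4 - 5/3
D^2 f = 336x^6 - 60x^3
D^3 f = 2016x^5 - 180x^2
matching coefficients of g against c_0 f + c_1 Df + … from the top degree down determines the c_i
solution: c_0 = -4, c_1 = -1, c_2 = -3, c_3 = -1


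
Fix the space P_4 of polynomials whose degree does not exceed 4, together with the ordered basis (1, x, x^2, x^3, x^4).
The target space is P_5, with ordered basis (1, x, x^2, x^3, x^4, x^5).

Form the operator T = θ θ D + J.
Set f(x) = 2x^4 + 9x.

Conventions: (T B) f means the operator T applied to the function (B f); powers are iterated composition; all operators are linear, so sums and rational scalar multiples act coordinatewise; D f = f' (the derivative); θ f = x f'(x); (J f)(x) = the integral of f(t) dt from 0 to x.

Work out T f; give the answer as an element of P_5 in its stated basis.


g(x) = (2/5)x^5 + 72x^3 + (9/2)x^2

D f = 8x^3 + 9
θ D f = 24x^3
θ θ D f = 72x^3
J f = (2/5)x^5 + (9/2)x^2
(θ θ D + J) f = (2/5)x^5 + 72x^3 + (9/2)x^2


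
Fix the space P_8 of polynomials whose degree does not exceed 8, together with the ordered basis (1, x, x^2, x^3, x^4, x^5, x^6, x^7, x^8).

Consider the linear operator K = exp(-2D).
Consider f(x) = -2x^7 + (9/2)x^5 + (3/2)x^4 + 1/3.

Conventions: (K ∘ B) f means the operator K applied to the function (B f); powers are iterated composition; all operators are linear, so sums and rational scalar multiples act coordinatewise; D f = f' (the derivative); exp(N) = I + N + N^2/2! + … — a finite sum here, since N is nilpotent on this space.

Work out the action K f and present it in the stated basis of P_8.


order-1 term: 28x^6 - 45x^4 - 12x^3
order-2 term: -168x^5 + 180x^3 + 36x^2
order-3 term: 560x^4 - 360x^2 - 48x
order-4 term: -1120x^3 + 360x + 24
order-5 term: 1344x^2 - 144
order-6 term: -896x
order-7 term: 256
the series for exp(-2D) f terminates at order 7
exp(-2D) f = -2x^7 + 28x^6 - (327/2)x^5 + (1033/2)x^4 - 952x^3 + 1020x^2 - 584x + 409/3

the result is g(x) = -2x^7 + 28x^6 - (327/2)x^5 + (1033/2)x^4 - 952x^3 + 1020x^2 - 584x + 409/3


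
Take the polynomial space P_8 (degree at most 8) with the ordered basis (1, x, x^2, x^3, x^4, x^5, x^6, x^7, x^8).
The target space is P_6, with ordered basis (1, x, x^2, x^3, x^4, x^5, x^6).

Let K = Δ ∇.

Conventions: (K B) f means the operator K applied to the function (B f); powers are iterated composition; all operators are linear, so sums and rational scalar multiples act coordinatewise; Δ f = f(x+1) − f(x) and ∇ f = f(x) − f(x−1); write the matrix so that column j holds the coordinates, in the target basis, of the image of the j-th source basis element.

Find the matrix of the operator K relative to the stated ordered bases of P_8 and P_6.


image of 1: 0
image of x: 0
image of x^2: 2
image of x^3: 6x
image of x^4: 12x^2 + 2
image of x^5: 20x^3 + 10x
image of x^6: 30x^4 + 30x^2 + 2
image of x^7: 42x^5 + 70x^3 + 14x
image of x^8: 56x^6 + 140x^4 + 56x^2 + 2
each image's coordinates form column j of the matrix

the matrix is [[0, 0, 2, 0, 2, 0, 2, 0, 2]; [0, 0, 0, 6, 0, 10, 0, 14, 0]; [0, 0, 0, 0, 12, 0, 30, 0, 56]; [0, 0, 0, 0, 0, 20, 0, 70, 0]; [0, 0, 0, 0, 0, 0, 30, 0, 140]; [0, 0, 0, 0, 0, 0, 0, 42, 0]; [0, 0, 0, 0, 0, 0, 0, 0, 56]] (rows listed top to bottom)


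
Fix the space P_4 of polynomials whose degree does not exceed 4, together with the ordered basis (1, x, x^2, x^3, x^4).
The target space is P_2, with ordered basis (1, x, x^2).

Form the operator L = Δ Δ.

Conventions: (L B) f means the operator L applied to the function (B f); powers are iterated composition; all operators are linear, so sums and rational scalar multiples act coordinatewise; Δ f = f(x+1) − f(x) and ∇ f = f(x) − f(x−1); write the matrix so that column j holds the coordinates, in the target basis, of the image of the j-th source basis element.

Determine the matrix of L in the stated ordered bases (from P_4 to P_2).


the matrix is [[0, 0, 2, 6, 14]; [0, 0, 0, 6, 24]; [0, 0, 0, 0, 12]] (rows listed top to bottom)

image of 1: 0
image of x: 0
image of x^2: 2
image of x^3: 6x + 6
image of x^4: 12x^2 + 24x + 14
each image's coordinates form column j of the matrix


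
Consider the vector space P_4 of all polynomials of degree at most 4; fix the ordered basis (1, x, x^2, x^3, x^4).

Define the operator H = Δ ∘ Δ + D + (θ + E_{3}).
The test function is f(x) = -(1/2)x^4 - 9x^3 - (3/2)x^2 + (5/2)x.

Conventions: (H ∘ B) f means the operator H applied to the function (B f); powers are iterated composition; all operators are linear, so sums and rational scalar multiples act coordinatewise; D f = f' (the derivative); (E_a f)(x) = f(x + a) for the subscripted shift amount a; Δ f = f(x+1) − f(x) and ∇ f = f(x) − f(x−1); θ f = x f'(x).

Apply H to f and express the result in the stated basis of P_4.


Δ f = -2x^3 - 30x^2 - 32x - 17/2
Δ Δ f = -6x^2 - 66x - 64
D f = -2x^3 - 27x^2 - 3x + 5/2
θ f = -2x^4 - 27x^3 - 3x^2 + (5/2)x
E_{3} f = -(1/2)x^4 - 15x^3 - (219/2)x^2 - (607/2)x - 579/2
(θ + E_{3}) f = -(5/2)x^4 - 42x^3 - (225/2)x^2 - 301x - 579/2
(Δ ∘ Δ + D + (θ + E_{3})) f = -(5/2)x^4 - 44x^3 - (291/2)x^2 - 370x - 351

g(x) = -(5/2)x^4 - 44x^3 - (291/2)x^2 - 370x - 351


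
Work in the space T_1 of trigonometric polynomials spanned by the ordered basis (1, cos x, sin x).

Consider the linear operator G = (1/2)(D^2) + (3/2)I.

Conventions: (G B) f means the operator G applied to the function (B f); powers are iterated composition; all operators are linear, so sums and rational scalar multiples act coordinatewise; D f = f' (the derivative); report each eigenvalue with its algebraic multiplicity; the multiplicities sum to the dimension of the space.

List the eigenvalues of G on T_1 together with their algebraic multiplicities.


image of 1: 3/2
image of cos x: cos x
image of sin x: sin x
the matrix is diagonal; its diagonal is (3/2, 1, 1)
for a triangular matrix the eigenvalues are the diagonal entries, with algebraic multiplicity their repetition count

λ = 1 (multiplicity 2), λ = 3/2 (multiplicity 1)


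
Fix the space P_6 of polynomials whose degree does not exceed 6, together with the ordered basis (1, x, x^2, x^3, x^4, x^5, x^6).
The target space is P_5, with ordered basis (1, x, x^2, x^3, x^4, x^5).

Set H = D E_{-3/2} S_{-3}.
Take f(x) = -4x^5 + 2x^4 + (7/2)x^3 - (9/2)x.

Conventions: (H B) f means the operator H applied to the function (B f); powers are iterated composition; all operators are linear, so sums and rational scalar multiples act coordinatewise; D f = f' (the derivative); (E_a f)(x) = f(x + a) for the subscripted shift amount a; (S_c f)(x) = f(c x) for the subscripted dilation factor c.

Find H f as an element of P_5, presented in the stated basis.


the result is g(x) = 4860x^4 - 28512x^3 + (124821/2)x^2 - (120771/2)x + 174339/8

S_{-3} f = 972x^5 + 162x^4 - (189/2)x^3 + (27/2)x
E_{-3/2} S_{-3} f = 972x^5 - 7128x^4 + (41607/2)x^3 - (120771/4)x^2 + (174339/8)x - 100197/16
D (E_{-3/2} S_{-3}) f = 4860x^4 - 28512x^3 + (124821/2)x^2 - (120771/2)x + 174339/8


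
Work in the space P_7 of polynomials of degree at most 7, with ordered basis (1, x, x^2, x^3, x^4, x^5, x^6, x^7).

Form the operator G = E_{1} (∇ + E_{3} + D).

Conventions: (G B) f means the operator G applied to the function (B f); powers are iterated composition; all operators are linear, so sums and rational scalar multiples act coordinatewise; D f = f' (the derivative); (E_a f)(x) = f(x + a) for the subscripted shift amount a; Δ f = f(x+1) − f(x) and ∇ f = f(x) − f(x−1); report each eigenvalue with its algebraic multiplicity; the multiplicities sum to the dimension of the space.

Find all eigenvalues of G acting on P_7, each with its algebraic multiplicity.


image of 1: 1
image of x: x + 6
image of x^2: x^2 + 12x + 19
image of x^3: x^3 + 18x^2 + 57x + 68
image of x^4: x^4 + 24x^3 + 114x^2 + 272x + 261
image of x^5: x^5 + 30x^4 + 190x^3 + 680x^2 + 1305x + 1030
image of x^6: x^6 + 36x^5 + 285x^4 + 1360x^3 + 3915x^2 + 6180x + 4103
image of x^7: x^7 + 42x^6 + 399x^5 + 2380x^4 + 9135x^3 + 21630x^2 + 28721x + 16392
the matrix is upper triangular; its diagonal is (1, 1, 1, 1, 1, 1, 1, 1)
for a triangular matrix the eigenvalues are the diagonal entries, with algebraic multiplicity their repetition count

λ = 1 (multiplicity 8)


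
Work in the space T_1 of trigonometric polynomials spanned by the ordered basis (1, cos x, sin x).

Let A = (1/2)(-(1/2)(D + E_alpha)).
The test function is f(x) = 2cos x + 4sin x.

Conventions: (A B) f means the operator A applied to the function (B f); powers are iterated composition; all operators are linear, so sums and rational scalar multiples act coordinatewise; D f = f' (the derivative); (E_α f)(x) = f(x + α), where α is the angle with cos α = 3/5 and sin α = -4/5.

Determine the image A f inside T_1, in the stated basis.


D f = 4cos x - 2sin x
E_alpha f = -2cos x + 4sin x
(D + E_alpha) f = 2cos x + 2sin x
(-(1/2)(D + E_alpha)) f = -cos x - sin x
((1/2)(-(1/2)(D + E_alpha))) f = -(1/2)cos x - (1/2)sin x

the image equals g(x) = -(1/2)cos x - (1/2)sin x


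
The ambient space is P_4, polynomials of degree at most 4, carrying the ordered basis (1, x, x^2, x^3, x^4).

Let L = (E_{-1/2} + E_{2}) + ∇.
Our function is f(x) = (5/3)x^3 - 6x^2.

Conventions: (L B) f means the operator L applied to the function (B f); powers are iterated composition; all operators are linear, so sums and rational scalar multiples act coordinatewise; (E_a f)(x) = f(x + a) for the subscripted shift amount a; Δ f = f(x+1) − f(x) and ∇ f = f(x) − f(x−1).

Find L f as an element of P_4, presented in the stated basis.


E_{-1/2} f = (5/3)x^3 - (17/2)x^2 + (29/4)x - 41/24
E_{2} f = (5/3)x^3 + 4x^2 - 4x - 32/3
(E_{-1/2} + E_{2}) f = (10/3)x^3 - (9/2)x^2 + (13/4)x - 99/8
∇ f = 5x^2 - 17x + 23/3
((E_{-1/2} + E_{2}) + ∇) f = (10/3)x^3 + (1/2)x^2 - (55/4)x - 113/24

g(x) = (10/3)x^3 + (1/2)x^2 - (55/4)x - 113/24


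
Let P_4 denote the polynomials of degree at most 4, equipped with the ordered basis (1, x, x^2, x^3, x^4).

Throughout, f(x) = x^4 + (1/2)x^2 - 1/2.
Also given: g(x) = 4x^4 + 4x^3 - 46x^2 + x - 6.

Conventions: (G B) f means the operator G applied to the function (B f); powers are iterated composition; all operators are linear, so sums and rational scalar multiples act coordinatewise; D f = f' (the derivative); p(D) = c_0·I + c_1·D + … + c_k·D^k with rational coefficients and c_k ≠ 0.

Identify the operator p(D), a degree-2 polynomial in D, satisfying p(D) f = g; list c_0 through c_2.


p(D) = 4·I + D − 4·D^2, i.e. c_0 = 4, c_1 = 1, c_2 = -4

D^0 f = x^4 + (1/2)x^2 - 1/2
D^1 f = 4x^3 + x
D^2 f = 12x^2 + 1
matching coefficients of g against c_0 f + c_1 Df + … from the top degree down determines the c_i
solution: c_0 = 4, c_1 = 1, c_2 = -4


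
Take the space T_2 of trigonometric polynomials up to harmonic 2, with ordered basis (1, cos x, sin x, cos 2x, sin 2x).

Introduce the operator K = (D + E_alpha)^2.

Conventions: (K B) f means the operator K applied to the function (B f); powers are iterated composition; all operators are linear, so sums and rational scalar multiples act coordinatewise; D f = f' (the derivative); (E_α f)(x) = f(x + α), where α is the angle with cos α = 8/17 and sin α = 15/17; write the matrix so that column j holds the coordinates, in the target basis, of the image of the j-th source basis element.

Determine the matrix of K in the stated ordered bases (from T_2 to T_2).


image of 1: 1
image of cos x: -(960/289)cos x - (512/289)sin x
image of sin x: (512/289)cos x - (960/289)sin x
image of cos 2x: -(643203/83521)cos 2x + (263396/83521)sin 2x
image of sin 2x: -(263396/83521)cos 2x - (643203/83521)sin 2x
each image's coordinates form column j of the matrix

the matrix is [[1, 0, 0, 0, 0]; [0, -960/289, 512/289, 0, 0]; [0, -512/289, -960/289, 0, 0]; [0, 0, 0, -643203/83521, -263396/83521]; [0, 0, 0, 263396/83521, -643203/83521]] (rows listed top to bottom)


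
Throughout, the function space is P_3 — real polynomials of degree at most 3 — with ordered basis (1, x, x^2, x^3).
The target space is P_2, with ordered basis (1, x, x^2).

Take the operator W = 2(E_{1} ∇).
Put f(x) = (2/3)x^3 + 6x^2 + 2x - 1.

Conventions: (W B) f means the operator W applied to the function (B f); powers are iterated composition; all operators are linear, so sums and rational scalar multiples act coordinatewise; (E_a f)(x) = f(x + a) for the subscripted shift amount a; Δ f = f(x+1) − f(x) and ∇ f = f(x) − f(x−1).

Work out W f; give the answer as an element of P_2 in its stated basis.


∇ f = 2x^2 + 10x - 10/3
E_{1} ∇ f = 2x^2 + 14x + 26/3
(2(E_{1} ∇)) f = 4x^2 + 28x + 52/3

the image equals g(x) = 4x^2 + 28x + 52/3


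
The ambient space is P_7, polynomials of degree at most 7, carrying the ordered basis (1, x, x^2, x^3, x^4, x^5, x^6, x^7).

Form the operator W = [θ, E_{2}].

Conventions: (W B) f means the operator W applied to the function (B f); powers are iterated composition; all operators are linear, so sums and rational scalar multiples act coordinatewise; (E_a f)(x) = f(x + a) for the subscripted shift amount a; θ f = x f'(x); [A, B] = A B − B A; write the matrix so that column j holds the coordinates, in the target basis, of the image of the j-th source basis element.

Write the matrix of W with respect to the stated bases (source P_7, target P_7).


image of 1: 0
image of x: -2
image of x^2: -4x - 8
image of x^3: -6x^2 - 24x - 24
image of x^4: -8x^3 - 48x^2 - 96x - 64
image of x^5: -10x^4 - 80x^3 - 240x^2 - 320x - 160
image of x^6: -12x^5 - 120x^4 - 480x^3 - 960x^2 - 960x - 384
image of x^7: -14x^6 - 168x^5 - 840x^4 - 2240x^3 - 3360x^2 - 2688x - 896
each image's coordinates form column j of the matrix

the matrix is [[0, -2, -8, -24, -64, -160, -384, -896]; [0, 0, -4, -24, -96, -320, -960, -2688]; [0, 0, 0, -6, -48, -240, -960, -3360]; [0, 0, 0, 0, -8, -80, -480, -2240]; [0, 0, 0, 0, 0, -10, -120, -840]; [0, 0, 0, 0, 0, 0, -12, -168]; [0, 0, 0, 0, 0, 0, 0, -14]; [0, 0, 0, 0, 0, 0, 0, 0]] (rows listed top to bottom)


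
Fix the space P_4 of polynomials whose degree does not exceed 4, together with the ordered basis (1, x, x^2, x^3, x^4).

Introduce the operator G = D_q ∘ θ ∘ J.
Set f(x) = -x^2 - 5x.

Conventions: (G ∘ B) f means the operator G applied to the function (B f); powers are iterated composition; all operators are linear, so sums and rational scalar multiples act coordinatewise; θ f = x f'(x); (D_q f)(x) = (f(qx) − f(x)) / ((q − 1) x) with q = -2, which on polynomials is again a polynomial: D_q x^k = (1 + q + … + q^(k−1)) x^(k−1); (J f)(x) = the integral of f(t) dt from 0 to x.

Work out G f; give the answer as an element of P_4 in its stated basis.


the result is g(x) = -3x^2 + 5x

J f = -(1/3)x^3 - (5/2)x^2
θ J f = -x^3 - 5x^2
D_q θ J f = -3x^2 + 5x


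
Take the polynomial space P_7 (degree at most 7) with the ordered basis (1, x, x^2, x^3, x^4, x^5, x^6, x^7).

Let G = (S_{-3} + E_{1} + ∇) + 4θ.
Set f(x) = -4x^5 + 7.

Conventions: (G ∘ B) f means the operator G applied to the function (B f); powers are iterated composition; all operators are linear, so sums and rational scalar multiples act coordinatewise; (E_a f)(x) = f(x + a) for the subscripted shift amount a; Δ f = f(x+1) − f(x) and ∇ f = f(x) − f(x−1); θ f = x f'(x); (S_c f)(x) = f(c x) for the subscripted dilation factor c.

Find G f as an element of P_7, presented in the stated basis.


g(x) = 888x^5 - 40x^4 - 80x^2 + 6

S_{-3} f = 972x^5 + 7
E_{1} f = -4x^5 - 20x^4 - 40x^3 - 40x^2 - 20x + 3
∇ f = -20x^4 + 40x^3 - 40x^2 + 20x - 4
(S_{-3} + E_{1} + ∇) f = 968x^5 - 40x^4 - 80x^2 + 6
θ f = -20x^5
(4θ) f = -80x^5
((S_{-3} + E_{1} + ∇) + 4θ) f = 888x^5 - 40x^4 - 80x^2 + 6


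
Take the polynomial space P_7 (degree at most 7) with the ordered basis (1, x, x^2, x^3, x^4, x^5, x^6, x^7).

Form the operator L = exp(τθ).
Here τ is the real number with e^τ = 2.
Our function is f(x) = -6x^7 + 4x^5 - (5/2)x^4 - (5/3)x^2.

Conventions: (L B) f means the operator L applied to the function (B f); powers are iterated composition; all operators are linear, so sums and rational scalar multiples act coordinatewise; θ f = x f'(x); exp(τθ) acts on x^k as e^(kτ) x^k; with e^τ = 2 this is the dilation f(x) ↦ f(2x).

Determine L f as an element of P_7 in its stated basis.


exp(τθ) x^k = e^(kτ) x^k; with e^τ = 2 this sends x^k to 2^k x^k
x^2 ↦ 4 x^2
x^4 ↦ 16 x^4
x^5 ↦ 32 x^5
x^7 ↦ 128 x^7
applying this coordinatewise to f: exp(τθ) f = -768x^7 + 128x^5 - 40x^4 - (20/3)x^2

g(x) = -768x^7 + 128x^5 - 40x^4 - (20/3)x^2


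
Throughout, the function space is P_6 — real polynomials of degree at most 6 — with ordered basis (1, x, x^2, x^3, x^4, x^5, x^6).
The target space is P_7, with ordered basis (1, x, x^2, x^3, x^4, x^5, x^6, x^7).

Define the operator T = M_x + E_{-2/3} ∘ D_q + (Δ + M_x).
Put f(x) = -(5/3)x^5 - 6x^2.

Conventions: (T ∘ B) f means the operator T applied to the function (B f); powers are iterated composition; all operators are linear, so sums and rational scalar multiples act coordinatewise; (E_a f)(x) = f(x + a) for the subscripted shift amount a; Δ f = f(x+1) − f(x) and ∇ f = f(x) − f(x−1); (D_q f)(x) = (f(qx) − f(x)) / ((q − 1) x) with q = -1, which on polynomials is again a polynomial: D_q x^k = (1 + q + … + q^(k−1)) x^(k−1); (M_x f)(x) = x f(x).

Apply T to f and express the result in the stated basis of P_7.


g(x) = -(10/3)x^6 - 10x^4 - (218/9)x^3 - (190/9)x^2 - (1487/81)x - 1943/243

M_x f = -(5/3)x^6 - 6x^3
D_q f = -(5/3)x^4
E_{-2/3} D_q f = -(5/3)x^4 + (40/9)x^3 - (40/9)x^2 + (160/81)x - 80/243
Δ f = -(25/3)x^4 - (50/3)x^3 - (50/3)x^2 - (61/3)x - 23/3
M_x f = -(5/3)x^6 - 6x^3
(Δ + M_x) f = -(5/3)x^6 - (25/3)x^4 - (68/3)x^3 - (50/3)x^2 - (61/3)x - 23/3
(M_x + E_{-2/3} ∘ D_q + (Δ + M_x)) f = -(10/3)x^6 - 10x^4 - (218/9)x^3 - (190/9)x^2 - (1487/81)x - 1943/243


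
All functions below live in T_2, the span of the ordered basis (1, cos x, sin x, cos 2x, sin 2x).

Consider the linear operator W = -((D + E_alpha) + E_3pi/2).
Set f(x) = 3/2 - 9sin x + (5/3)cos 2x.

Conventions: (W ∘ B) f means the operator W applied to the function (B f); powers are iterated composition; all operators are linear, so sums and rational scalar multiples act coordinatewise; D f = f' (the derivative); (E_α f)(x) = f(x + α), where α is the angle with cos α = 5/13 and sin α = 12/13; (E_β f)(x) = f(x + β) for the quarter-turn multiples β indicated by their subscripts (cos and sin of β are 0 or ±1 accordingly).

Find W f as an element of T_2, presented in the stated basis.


the result is g(x) = -3 + (108/13)cos x + (45/13)sin x + (480/169)cos 2x + (2290/507)sin 2x

D f = -9cos x - (10/3)sin 2x
E_alpha f = 3/2 - (108/13)cos x - (45/13)sin x - (595/507)cos 2x - (200/169)sin 2x
(D + E_alpha) f = 3/2 - (225/13)cos x - (45/13)sin x - (595/507)cos 2x - (2290/507)sin 2x
E_3pi/2 f = 3/2 + 9cos x - (5/3)cos 2x
((D + E_alpha) + E_3pi/2) f = 3 - (108/13)cos x - (45/13)sin x - (480/169)cos 2x - (2290/507)sin 2x
(-((D + E_alpha) + E_3pi/2)) f = -3 + (108/13)cos x + (45/13)sin x + (480/169)cos 2x + (2290/507)sin 2x


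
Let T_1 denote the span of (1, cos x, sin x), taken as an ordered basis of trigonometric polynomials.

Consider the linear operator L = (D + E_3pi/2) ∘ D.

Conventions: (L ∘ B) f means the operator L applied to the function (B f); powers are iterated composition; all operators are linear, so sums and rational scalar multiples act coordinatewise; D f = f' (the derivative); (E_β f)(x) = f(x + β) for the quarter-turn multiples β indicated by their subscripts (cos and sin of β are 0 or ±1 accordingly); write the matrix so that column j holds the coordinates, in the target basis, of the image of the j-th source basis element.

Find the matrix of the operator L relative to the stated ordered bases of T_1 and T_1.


image of 1: 0
image of cos x: 0
image of sin x: 0
each image's coordinates form column j of the matrix

the matrix is [[0, 0, 0]; [0, 0, 0]; [0, 0, 0]] (rows listed top to bottom)
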